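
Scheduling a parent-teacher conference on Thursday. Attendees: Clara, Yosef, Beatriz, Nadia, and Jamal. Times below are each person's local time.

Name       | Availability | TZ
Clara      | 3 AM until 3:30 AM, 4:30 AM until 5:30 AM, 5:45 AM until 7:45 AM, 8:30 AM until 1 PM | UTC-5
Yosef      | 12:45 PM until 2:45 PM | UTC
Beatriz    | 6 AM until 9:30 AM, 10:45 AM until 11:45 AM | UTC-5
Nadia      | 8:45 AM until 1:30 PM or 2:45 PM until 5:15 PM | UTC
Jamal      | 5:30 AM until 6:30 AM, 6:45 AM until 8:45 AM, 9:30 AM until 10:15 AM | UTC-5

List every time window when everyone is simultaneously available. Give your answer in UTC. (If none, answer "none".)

none

Clara in UTC: 08:00-08:30, 09:30-10:30, 10:45-12:45, 13:30-18:00 (add 5h to convert from UTC-5).
Yosef in UTC: 12:45-14:45.
Beatriz in UTC: 11:00-14:30, 15:45-16:45 (add 5h to convert from UTC-5).
Nadia in UTC: 08:45-13:30, 14:45-17:15.
Jamal in UTC: 10:30-11:30, 11:45-13:45, 14:30-15:15 (add 5h to convert from UTC-5).
Clara ∩ Yosef: 13:30-14:45.
Clara ∩ Yosef ∩ Beatriz: 13:30-14:30.
Clara ∩ Yosef ∩ Beatriz ∩ Nadia: ∅.
Clara ∩ Yosef ∩ Beatriz ∩ Nadia ∩ Jamal: ∅.
There is no time when everyone is free.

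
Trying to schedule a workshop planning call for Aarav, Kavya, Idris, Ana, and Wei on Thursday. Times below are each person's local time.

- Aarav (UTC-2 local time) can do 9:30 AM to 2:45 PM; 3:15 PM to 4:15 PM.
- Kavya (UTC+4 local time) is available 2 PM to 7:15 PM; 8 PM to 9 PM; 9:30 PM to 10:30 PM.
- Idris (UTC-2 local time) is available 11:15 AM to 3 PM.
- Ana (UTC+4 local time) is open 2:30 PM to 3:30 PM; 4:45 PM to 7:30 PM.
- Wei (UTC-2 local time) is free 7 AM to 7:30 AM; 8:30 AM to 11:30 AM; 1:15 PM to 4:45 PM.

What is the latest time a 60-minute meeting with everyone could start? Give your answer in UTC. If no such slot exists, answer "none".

Aarav in UTC: 11:30-16:45, 17:15-18:15 (add 2h to convert from UTC-2).
Kavya in UTC: 10:00-15:15, 16:00-17:00, 17:30-18:30 (subtract 4h to convert from UTC+4).
Idris in UTC: 13:15-17:00 (add 2h to convert from UTC-2).
Ana in UTC: 10:30-11:30, 12:45-15:30 (subtract 4h to convert from UTC+4).
Wei in UTC: 09:00-09:30, 10:30-13:30, 15:15-18:45 (add 2h to convert from UTC-2).
Aarav ∩ Kavya: 11:30-15:15, 16:00-16:45, 17:30-18:15.
Aarav ∩ Kavya ∩ Idris: 13:15-15:15, 16:00-16:45.
Aarav ∩ Kavya ∩ Idris ∩ Ana: 13:15-15:15.
Aarav ∩ Kavya ∩ Idris ∩ Ana ∩ Wei: 13:15-13:30.
So the common availability across everyone is 13:15-13:30.
No common window is at least 60 minutes long.

none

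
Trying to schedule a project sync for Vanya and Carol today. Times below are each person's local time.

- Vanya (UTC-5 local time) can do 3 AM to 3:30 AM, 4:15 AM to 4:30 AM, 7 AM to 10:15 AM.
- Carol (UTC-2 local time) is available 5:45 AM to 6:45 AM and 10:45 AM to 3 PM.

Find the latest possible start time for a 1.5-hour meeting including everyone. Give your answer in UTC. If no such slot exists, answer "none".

13:45

Vanya in UTC: 08:00-08:30, 09:15-09:30, 12:00-15:15 (add 5h to convert from UTC-5).
Carol in UTC: 07:45-08:45, 12:45-17:00 (add 2h to convert from UTC-2).
Vanya ∩ Carol: 08:00-08:30, 12:45-15:15.
The last common window of at least 90 minutes is 12:45-15:15; a 90-minute meeting can start as late as 13:45 and still end by 15:15.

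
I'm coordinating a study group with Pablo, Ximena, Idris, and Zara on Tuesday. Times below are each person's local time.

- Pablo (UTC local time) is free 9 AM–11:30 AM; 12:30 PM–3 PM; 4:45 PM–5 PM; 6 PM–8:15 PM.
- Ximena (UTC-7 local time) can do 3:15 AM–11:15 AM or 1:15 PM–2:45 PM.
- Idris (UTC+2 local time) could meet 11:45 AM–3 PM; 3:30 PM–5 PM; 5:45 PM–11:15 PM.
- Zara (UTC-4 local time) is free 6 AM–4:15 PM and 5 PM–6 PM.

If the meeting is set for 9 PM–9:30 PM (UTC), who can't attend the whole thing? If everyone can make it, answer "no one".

Pablo in UTC: 09:00-11:30, 12:30-15:00, 16:45-17:00, 18:00-20:15.
Ximena in UTC: 10:15-18:15, 20:15-21:45 (add 7h to convert from UTC-7).
Idris in UTC: 09:45-13:00, 13:30-15:00, 15:45-21:15 (subtract 2h to convert from UTC+2).
Zara in UTC: 10:00-20:15, 21:00-22:00 (add 4h to convert from UTC-4).
Pablo: not fully free for 21:00-21:30. Ximena: free for 21:00-21:30. Idris: not fully free for 21:00-21:30. Zara: free for 21:00-21:30.

Idris, Pablo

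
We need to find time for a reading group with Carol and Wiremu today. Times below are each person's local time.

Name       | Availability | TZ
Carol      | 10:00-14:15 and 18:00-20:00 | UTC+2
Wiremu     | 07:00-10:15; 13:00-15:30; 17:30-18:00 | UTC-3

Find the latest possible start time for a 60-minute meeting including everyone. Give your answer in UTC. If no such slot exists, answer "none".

Carol in UTC: 08:00-12:15, 16:00-18:00 (subtract 2h to convert from UTC+2).
Wiremu in UTC: 10:00-13:15, 16:00-18:30, 20:30-21:00 (add 3h to convert from UTC-3).
Carol ∩ Wiremu: 10:00-12:15, 16:00-18:00.
So the common availability across everyone is 10:00-12:15, 16:00-18:00.
The last common window of at least 60 minutes is 16:00-18:00; a 60-minute meeting can start as late as 17:00 and still end by 18:00.

17:00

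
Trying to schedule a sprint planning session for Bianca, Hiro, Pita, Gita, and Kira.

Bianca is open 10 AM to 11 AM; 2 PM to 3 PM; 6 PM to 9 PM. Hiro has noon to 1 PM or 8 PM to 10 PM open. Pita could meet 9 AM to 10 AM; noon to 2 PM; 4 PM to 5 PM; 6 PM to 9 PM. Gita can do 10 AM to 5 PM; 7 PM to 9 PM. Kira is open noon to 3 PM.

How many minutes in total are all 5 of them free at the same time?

0

Bianca ∩ Hiro: 20:00-21:00.
Bianca ∩ Hiro ∩ Pita: 20:00-21:00.
Bianca ∩ Hiro ∩ Pita ∩ Gita: 20:00-21:00.
Bianca ∩ Hiro ∩ Pita ∩ Gita ∩ Kira: ∅.
There is no time when everyone is free.
There is no common window, so the total is 0 minutes.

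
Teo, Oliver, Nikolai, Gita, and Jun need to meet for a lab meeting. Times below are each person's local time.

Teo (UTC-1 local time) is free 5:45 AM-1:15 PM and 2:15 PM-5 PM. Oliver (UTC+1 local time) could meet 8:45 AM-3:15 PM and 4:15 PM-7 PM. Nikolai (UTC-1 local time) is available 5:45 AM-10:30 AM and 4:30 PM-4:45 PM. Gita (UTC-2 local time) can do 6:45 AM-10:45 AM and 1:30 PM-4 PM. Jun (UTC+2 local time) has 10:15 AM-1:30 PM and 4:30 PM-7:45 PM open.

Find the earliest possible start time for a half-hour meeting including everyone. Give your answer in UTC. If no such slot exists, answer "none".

08:45

Teo in UTC: 06:45-14:15, 15:15-18:00 (add 1h to convert from UTC-1).
Oliver in UTC: 07:45-14:15, 15:15-18:00 (subtract 1h to convert from UTC+1).
Nikolai in UTC: 06:45-11:30, 17:30-17:45 (add 1h to convert from UTC-1).
Gita in UTC: 08:45-12:45, 15:30-18:00 (add 2h to convert from UTC-2).
Jun in UTC: 08:15-11:30, 14:30-17:45 (subtract 2h to convert from UTC+2).
Teo ∩ Oliver: 07:45-14:15, 15:15-18:00.
Teo ∩ Oliver ∩ Nikolai: 07:45-11:30, 17:30-17:45.
Teo ∩ Oliver ∩ Nikolai ∩ Gita: 08:45-11:30, 17:30-17:45.
Teo ∩ Oliver ∩ Nikolai ∩ Gita ∩ Jun: 08:45-11:30, 17:30-17:45.
Those are the intersection windows.
The first common window of at least 30 minutes is 08:45-11:30, so the earliest start is 08:45.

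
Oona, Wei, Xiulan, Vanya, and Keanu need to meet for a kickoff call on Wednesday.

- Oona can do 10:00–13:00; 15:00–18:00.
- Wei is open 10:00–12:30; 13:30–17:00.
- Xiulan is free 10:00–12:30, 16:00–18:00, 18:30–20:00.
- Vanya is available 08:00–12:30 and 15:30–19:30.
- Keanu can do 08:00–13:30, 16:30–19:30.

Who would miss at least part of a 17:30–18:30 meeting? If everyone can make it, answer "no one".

Oona, Wei, Xiulan

Oona: not fully free for 17:30-18:30. Wei: not fully free for 17:30-18:30. Xiulan: not fully free for 17:30-18:30. Vanya: free for 17:30-18:30. Keanu: free for 17:30-18:30.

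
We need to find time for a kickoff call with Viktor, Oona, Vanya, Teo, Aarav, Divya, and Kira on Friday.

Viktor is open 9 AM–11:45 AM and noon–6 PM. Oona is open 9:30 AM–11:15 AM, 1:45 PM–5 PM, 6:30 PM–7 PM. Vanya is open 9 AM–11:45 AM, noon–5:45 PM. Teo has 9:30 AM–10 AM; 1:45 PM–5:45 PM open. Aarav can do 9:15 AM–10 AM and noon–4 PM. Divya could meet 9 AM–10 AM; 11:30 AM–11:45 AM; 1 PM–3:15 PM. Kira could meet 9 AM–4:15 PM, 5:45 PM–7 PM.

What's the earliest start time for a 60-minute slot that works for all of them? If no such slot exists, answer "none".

Viktor ∩ Oona: 09:30-11:15, 13:45-17:00.
Viktor ∩ Oona ∩ Vanya: 09:30-11:15, 13:45-17:00.
Viktor ∩ Oona ∩ Vanya ∩ Teo: 09:30-10:00, 13:45-17:00.
Viktor ∩ Oona ∩ Vanya ∩ Teo ∩ Aarav: 09:30-10:00, 13:45-16:00.
Viktor ∩ Oona ∩ Vanya ∩ Teo ∩ Aarav ∩ Divya: 09:30-10:00, 13:45-15:15.
Viktor ∩ Oona ∩ Vanya ∩ Teo ∩ Aarav ∩ Divya ∩ Kira: 09:30-10:00, 13:45-15:15.
Those are the intersection windows.
The first common window of at least 60 minutes is 13:45-15:15, so the earliest start is 13:45.

13:45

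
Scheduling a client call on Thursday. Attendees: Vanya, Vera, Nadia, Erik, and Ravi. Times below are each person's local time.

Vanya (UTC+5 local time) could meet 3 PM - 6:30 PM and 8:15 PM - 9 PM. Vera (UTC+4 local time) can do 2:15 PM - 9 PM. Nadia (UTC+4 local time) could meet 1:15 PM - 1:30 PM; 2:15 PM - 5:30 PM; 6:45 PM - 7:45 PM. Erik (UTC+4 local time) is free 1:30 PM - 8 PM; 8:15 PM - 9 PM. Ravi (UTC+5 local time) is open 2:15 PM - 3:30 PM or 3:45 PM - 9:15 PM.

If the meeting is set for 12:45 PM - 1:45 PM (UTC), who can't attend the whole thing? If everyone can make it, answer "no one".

Nadia, Vanya

Vanya in UTC: 10:00-13:30, 15:15-16:00 (subtract 5h to convert from UTC+5).
Vera in UTC: 10:15-17:00 (subtract 4h to convert from UTC+4).
Nadia in UTC: 09:15-09:30, 10:15-13:30, 14:45-15:45 (subtract 4h to convert from UTC+4).
Erik in UTC: 09:30-16:00, 16:15-17:00 (subtract 4h to convert from UTC+4).
Ravi in UTC: 09:15-10:30, 10:45-16:15 (subtract 5h to convert from UTC+5).
Vanya: not fully free for 12:45-13:45. Vera: free for 12:45-13:45. Nadia: not fully free for 12:45-13:45. Erik: free for 12:45-13:45. Ravi: free for 12:45-13:45.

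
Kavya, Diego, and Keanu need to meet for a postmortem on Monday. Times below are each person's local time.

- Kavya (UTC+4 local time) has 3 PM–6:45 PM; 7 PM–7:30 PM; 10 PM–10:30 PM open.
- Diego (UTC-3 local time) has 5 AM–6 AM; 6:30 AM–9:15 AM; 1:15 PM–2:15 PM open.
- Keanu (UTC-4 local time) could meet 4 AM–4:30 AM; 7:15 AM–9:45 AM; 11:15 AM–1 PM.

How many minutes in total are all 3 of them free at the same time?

Kavya in UTC: 11:00-14:45, 15:00-15:30, 18:00-18:30 (subtract 4h to convert from UTC+4).
Diego in UTC: 08:00-09:00, 09:30-12:15, 16:15-17:15 (add 3h to convert from UTC-3).
Keanu in UTC: 08:00-08:30, 11:15-13:45, 15:15-17:00 (add 4h to convert from UTC-4).
Kavya ∩ Diego: 11:00-12:15.
Kavya ∩ Diego ∩ Keanu: 11:15-12:15.
That's a single block of 60 minutes.

60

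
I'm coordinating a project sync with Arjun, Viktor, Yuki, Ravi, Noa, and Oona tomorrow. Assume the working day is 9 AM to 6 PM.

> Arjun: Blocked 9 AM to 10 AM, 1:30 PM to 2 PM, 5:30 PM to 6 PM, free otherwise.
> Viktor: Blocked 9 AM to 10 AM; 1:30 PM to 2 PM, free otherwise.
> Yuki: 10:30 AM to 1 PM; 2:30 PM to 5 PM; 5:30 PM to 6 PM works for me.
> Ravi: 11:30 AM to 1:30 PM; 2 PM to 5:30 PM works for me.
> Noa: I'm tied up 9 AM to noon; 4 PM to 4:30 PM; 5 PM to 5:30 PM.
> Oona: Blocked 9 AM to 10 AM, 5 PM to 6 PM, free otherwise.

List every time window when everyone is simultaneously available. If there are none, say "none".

12:00-13:00, 14:30-16:00, 16:30-17:00

Arjun free: 10:00-13:30, 14:00-17:30 (invert busy blocks within the working day).
Viktor free: 10:00-13:30, 14:00-18:00 (invert busy blocks within the working day).
Yuki free: 10:30-13:00, 14:30-17:00, 17:30-18:00.
Ravi free: 11:30-13:30, 14:00-17:30.
Noa free: 12:00-16:00, 16:30-17:00, 17:30-18:00 (invert busy blocks within the working day).
Oona free: 10:00-17:00 (invert busy blocks within the working day).
Arjun ∩ Viktor: 10:00-13:30, 14:00-17:30.
Arjun ∩ Viktor ∩ Yuki: 10:30-13:00, 14:30-17:00.
Arjun ∩ Viktor ∩ Yuki ∩ Ravi: 11:30-13:00, 14:30-17:00.
Arjun ∩ Viktor ∩ Yuki ∩ Ravi ∩ Noa: 12:00-13:00, 14:30-16:00, 16:30-17:00.
Arjun ∩ Viktor ∩ Yuki ∩ Ravi ∩ Noa ∩ Oona: 12:00-13:00, 14:30-16:00, 16:30-17:00.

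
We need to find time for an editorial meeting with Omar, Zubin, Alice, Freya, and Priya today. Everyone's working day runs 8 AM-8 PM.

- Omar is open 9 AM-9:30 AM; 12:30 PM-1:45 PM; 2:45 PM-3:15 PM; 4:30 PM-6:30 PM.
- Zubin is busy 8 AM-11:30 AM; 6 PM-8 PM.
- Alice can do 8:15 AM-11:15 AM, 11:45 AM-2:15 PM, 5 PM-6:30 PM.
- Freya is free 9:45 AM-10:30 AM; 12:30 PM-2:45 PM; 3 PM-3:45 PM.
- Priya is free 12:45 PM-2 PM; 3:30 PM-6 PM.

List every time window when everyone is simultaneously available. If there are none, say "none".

Omar free: 09:00-09:30, 12:30-13:45, 14:45-15:15, 16:30-18:30.
Zubin free: 11:30-18:00 (invert busy blocks within the working day).
Alice free: 08:15-11:15, 11:45-14:15, 17:00-18:30.
Freya free: 09:45-10:30, 12:30-14:45, 15:00-15:45.
Priya free: 12:45-14:00, 15:30-18:00.
Omar ∩ Zubin: 12:30-13:45, 14:45-15:15, 16:30-18:00.
Omar ∩ Zubin ∩ Alice: 12:30-13:45, 17:00-18:00.
Omar ∩ Zubin ∩ Alice ∩ Freya: 12:30-13:45.
Omar ∩ Zubin ∩ Alice ∩ Freya ∩ Priya: 12:45-13:45.

12:45-13:45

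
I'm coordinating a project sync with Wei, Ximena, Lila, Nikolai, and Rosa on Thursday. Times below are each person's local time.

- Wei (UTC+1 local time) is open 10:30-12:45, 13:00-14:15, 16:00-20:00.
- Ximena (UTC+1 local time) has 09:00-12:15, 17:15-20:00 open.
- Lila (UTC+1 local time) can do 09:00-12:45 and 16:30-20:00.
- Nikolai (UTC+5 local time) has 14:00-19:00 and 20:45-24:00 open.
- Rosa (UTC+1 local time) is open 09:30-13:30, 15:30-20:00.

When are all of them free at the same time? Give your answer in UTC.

09:30-11:15, 16:15-19:00

Wei in UTC: 09:30-11:45, 12:00-13:15, 15:00-19:00 (subtract 1h to convert from UTC+1).
Ximena in UTC: 08:00-11:15, 16:15-19:00 (subtract 1h to convert from UTC+1).
Lila in UTC: 08:00-11:45, 15:30-19:00 (subtract 1h to convert from UTC+1).
Nikolai in UTC: 09:00-14:00, 15:45-19:00 (subtract 5h to convert from UTC+5).
Rosa in UTC: 08:30-12:30, 14:30-19:00 (subtract 1h to convert from UTC+1).
Wei ∩ Ximena: 09:30-11:15, 16:15-19:00.
Wei ∩ Ximena ∩ Lila: 09:30-11:15, 16:15-19:00.
Wei ∩ Ximena ∩ Lila ∩ Nikolai: 09:30-11:15, 16:15-19:00.
Wei ∩ Ximena ∩ Lila ∩ Nikolai ∩ Rosa: 09:30-11:15, 16:15-19:00.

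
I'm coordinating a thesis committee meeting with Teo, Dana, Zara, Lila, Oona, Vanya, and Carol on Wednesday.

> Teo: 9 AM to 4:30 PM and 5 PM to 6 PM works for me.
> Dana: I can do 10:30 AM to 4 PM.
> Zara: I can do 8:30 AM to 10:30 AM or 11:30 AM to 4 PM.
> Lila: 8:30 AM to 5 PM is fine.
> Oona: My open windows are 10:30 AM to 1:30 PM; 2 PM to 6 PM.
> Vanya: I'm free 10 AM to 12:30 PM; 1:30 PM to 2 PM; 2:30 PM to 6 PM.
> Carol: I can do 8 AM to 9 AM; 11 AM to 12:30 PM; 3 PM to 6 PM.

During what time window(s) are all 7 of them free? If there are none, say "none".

Teo ∩ Dana: 10:30-16:00.
Teo ∩ Dana ∩ Zara: 11:30-16:00.
Teo ∩ Dana ∩ Zara ∩ Lila: 11:30-16:00.
Teo ∩ Dana ∩ Zara ∩ Lila ∩ Oona: 11:30-13:30, 14:00-16:00.
Teo ∩ Dana ∩ Zara ∩ Lila ∩ Oona ∩ Vanya: 11:30-12:30, 14:30-16:00.
Teo ∩ Dana ∩ Zara ∩ Lila ∩ Oona ∩ Vanya ∩ Carol: 11:30-12:30, 15:00-16:00.
Those are the intersection windows.

11:30-12:30, 15:00-16:00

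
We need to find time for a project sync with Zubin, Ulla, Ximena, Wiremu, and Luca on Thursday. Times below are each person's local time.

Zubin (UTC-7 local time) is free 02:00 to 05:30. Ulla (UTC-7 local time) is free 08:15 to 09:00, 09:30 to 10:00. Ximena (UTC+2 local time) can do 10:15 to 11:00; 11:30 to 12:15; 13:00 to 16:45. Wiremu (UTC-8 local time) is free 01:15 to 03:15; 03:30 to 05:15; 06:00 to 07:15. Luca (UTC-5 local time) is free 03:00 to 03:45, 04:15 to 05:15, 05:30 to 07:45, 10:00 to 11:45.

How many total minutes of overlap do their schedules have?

Zubin in UTC: 09:00-12:30 (add 7h to convert from UTC-7).
Ulla in UTC: 15:15-16:00, 16:30-17:00 (add 7h to convert from UTC-7).
Ximena in UTC: 08:15-09:00, 09:30-10:15, 11:00-14:45 (subtract 2h to convert from UTC+2).
Wiremu in UTC: 09:15-11:15, 11:30-13:15, 14:00-15:15 (add 8h to convert from UTC-8).
Luca in UTC: 08:00-08:45, 09:15-10:15, 10:30-12:45, 15:00-16:45 (add 5h to convert from UTC-5).
Zubin ∩ Ulla: ∅.
Zubin ∩ Ulla ∩ Ximena: ∅.
Zubin ∩ Ulla ∩ Ximena ∩ Wiremu: ∅.
Zubin ∩ Ulla ∩ Ximena ∩ Wiremu ∩ Luca: ∅.
There is no time when everyone is free.
There is no common window, so the total is 0 minutes.

0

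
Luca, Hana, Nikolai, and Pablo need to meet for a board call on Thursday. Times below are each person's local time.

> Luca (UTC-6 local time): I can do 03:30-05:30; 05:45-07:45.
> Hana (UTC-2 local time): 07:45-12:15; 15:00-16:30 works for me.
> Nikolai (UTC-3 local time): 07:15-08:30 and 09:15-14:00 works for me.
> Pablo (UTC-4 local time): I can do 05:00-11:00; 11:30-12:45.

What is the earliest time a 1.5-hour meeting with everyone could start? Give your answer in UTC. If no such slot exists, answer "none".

12:15

Luca in UTC: 09:30-11:30, 11:45-13:45 (add 6h to convert from UTC-6).
Hana in UTC: 09:45-14:15, 17:00-18:30 (add 2h to convert from UTC-2).
Nikolai in UTC: 10:15-11:30, 12:15-17:00 (add 3h to convert from UTC-3).
Pablo in UTC: 09:00-15:00, 15:30-16:45 (add 4h to convert from UTC-4).
Luca ∩ Hana: 09:45-11:30, 11:45-13:45.
Luca ∩ Hana ∩ Nikolai: 10:15-11:30, 12:15-13:45.
Luca ∩ Hana ∩ Nikolai ∩ Pablo: 10:15-11:30, 12:15-13:45.
Those are the intersection windows.
The first common window of at least 90 minutes is 12:15-13:45, so the earliest start is 12:15.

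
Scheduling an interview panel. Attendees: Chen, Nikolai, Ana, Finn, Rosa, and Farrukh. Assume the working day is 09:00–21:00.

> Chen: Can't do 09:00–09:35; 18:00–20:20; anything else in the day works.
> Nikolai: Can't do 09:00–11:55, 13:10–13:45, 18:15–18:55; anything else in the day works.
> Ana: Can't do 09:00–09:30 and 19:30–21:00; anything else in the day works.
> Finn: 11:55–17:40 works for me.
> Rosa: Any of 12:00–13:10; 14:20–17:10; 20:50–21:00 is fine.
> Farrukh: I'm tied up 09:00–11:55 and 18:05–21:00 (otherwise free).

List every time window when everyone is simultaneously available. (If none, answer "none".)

Chen free: 09:35-18:00, 20:20-21:00 (invert busy blocks within the working day).
Nikolai free: 11:55-13:10, 13:45-18:15, 18:55-21:00 (invert busy blocks within the working day).
Ana free: 09:30-19:30 (invert busy blocks within the working day).
Finn free: 11:55-17:40.
Rosa free: 12:00-13:10, 14:20-17:10, 20:50-21:00.
Farrukh free: 11:55-18:05 (invert busy blocks within the working day).
Chen ∩ Nikolai: 11:55-13:10, 13:45-18:00, 20:20-21:00.
Chen ∩ Nikolai ∩ Ana: 11:55-13:10, 13:45-18:00.
Chen ∩ Nikolai ∩ Ana ∩ Finn: 11:55-13:10, 13:45-17:40.
Chen ∩ Nikolai ∩ Ana ∩ Finn ∩ Rosa: 12:00-13:10, 14:20-17:10.
Chen ∩ Nikolai ∩ Ana ∩ Finn ∩ Rosa ∩ Farrukh: 12:00-13:10, 14:20-17:10.

12:00-13:10, 14:20-17:10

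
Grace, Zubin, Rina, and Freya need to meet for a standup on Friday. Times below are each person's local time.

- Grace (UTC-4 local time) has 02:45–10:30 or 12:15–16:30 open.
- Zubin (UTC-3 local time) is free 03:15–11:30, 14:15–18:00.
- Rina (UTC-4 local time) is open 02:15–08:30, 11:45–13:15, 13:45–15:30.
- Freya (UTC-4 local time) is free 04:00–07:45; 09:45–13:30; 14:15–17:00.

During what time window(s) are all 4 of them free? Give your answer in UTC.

08:00-11:45, 18:15-19:30

Grace in UTC: 06:45-14:30, 16:15-20:30 (add 4h to convert from UTC-4).
Zubin in UTC: 06:15-14:30, 17:15-21:00 (add 3h to convert from UTC-3).
Rina in UTC: 06:15-12:30, 15:45-17:15, 17:45-19:30 (add 4h to convert from UTC-4).
Freya in UTC: 08:00-11:45, 13:45-17:30, 18:15-21:00 (add 4h to convert from UTC-4).
Grace ∩ Zubin: 06:45-14:30, 17:15-20:30.
Grace ∩ Zubin ∩ Rina: 06:45-12:30, 17:45-19:30.
Grace ∩ Zubin ∩ Rina ∩ Freya: 08:00-11:45, 18:15-19:30.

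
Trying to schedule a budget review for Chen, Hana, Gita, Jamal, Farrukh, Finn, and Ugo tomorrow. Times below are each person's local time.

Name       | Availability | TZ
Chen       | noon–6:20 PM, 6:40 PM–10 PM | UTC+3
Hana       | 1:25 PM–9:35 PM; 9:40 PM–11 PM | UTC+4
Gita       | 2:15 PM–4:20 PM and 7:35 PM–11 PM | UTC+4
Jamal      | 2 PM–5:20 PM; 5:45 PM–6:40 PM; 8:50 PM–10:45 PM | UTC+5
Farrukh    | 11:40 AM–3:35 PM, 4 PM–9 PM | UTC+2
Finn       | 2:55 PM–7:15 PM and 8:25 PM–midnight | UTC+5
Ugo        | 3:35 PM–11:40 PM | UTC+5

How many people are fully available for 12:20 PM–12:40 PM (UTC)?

5

Chen in UTC: 09:00-15:20, 15:40-19:00 (subtract 3h to convert from UTC+3).
Hana in UTC: 09:25-17:35, 17:40-19:00 (subtract 4h to convert from UTC+4).
Gita in UTC: 10:15-12:20, 15:35-19:00 (subtract 4h to convert from UTC+4).
Jamal in UTC: 09:00-12:20, 12:45-13:40, 15:50-17:45 (subtract 5h to convert from UTC+5).
Farrukh in UTC: 09:40-13:35, 14:00-19:00 (subtract 2h to convert from UTC+2).
Finn in UTC: 09:55-14:15, 15:25-19:00 (subtract 5h to convert from UTC+5).
Ugo in UTC: 10:35-18:40 (subtract 5h to convert from UTC+5).
Chen, Hana, Farrukh, Finn, and Ugo can make the full 12:20-12:40 slot — that's 5.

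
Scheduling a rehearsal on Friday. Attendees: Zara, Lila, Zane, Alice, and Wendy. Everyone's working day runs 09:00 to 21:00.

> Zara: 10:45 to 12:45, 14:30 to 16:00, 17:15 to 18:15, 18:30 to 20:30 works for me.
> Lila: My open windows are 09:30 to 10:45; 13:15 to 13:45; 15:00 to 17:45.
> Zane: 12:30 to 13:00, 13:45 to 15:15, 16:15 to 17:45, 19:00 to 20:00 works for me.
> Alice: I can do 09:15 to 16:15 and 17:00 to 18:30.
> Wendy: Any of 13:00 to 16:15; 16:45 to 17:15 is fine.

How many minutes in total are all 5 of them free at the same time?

15

Zara ∩ Lila: 15:00-16:00, 17:15-17:45.
Zara ∩ Lila ∩ Zane: 15:00-15:15, 17:15-17:45.
Zara ∩ Lila ∩ Zane ∩ Alice: 15:00-15:15, 17:15-17:45.
Zara ∩ Lila ∩ Zane ∩ Alice ∩ Wendy: 15:00-15:15.
That's a single block of 15 minutes.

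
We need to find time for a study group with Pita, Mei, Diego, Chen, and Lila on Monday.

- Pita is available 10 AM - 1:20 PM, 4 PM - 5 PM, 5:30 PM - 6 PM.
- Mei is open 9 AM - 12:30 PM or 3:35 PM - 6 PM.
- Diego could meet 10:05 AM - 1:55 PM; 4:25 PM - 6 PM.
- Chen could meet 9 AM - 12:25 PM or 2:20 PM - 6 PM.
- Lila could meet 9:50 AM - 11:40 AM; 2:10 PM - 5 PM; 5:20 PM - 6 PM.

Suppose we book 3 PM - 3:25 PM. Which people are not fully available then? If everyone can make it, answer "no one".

Pita: not fully free for 15:00-15:25. Mei: not fully free for 15:00-15:25. Diego: not fully free for 15:00-15:25. Chen: free for 15:00-15:25. Lila: free for 15:00-15:25.

Diego, Mei, Pita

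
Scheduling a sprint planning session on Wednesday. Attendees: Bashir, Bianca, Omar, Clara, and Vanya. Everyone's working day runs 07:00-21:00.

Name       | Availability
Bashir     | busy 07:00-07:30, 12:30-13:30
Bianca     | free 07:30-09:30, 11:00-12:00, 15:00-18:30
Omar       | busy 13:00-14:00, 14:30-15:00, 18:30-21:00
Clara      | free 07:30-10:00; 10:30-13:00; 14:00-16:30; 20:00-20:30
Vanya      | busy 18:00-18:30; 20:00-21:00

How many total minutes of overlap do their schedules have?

270

Bashir free: 07:30-12:30, 13:30-21:00 (invert busy blocks within the working day).
Bianca free: 07:30-09:30, 11:00-12:00, 15:00-18:30.
Omar free: 07:00-13:00, 14:00-14:30, 15:00-18:30 (invert busy blocks within the working day).
Clara free: 07:30-10:00, 10:30-13:00, 14:00-16:30, 20:00-20:30.
Vanya free: 07:00-18:00, 18:30-20:00 (invert busy blocks within the working day).
Bashir ∩ Bianca: 07:30-09:30, 11:00-12:00, 15:00-18:30.
Bashir ∩ Bianca ∩ Omar: 07:30-09:30, 11:00-12:00, 15:00-18:30.
Bashir ∩ Bianca ∩ Omar ∩ Clara: 07:30-09:30, 11:00-12:00, 15:00-16:30.
Bashir ∩ Bianca ∩ Omar ∩ Clara ∩ Vanya: 07:30-09:30, 11:00-12:00, 15:00-16:30.
So the common availability across everyone is 07:30-09:30, 11:00-12:00, 15:00-16:30.
Summing the common windows: 120 + 60 + 90 = 270 minutes.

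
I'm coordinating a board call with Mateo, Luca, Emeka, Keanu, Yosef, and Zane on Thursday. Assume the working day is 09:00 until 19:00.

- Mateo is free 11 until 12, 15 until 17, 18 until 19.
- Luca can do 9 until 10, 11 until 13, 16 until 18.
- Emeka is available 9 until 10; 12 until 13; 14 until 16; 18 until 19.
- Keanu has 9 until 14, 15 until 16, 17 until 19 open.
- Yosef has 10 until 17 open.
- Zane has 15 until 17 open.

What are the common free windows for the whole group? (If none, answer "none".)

none

Mateo ∩ Luca: 11:00-12:00, 16:00-17:00.
Mateo ∩ Luca ∩ Emeka: ∅.
Mateo ∩ Luca ∩ Emeka ∩ Keanu: ∅.
Mateo ∩ Luca ∩ Emeka ∩ Keanu ∩ Yosef: ∅.
Mateo ∩ Luca ∩ Emeka ∩ Keanu ∩ Yosef ∩ Zane: ∅.
There is no time when everyone is free.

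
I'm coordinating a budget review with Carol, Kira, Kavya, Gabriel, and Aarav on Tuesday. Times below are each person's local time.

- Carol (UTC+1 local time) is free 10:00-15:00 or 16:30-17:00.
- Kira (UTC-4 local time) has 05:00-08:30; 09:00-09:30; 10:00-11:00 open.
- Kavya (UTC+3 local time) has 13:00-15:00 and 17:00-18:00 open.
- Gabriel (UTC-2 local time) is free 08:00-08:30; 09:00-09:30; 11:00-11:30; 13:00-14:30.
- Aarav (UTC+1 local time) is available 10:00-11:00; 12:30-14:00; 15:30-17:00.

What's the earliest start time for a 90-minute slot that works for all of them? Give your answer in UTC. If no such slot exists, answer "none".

none

Carol in UTC: 09:00-14:00, 15:30-16:00 (subtract 1h to convert from UTC+1).
Kira in UTC: 09:00-12:30, 13:00-13:30, 14:00-15:00 (add 4h to convert from UTC-4).
Kavya in UTC: 10:00-12:00, 14:00-15:00 (subtract 3h to convert from UTC+3).
Gabriel in UTC: 10:00-10:30, 11:00-11:30, 13:00-13:30, 15:00-16:30 (add 2h to convert from UTC-2).
Aarav in UTC: 09:00-10:00, 11:30-13:00, 14:30-16:00 (subtract 1h to convert from UTC+1).
Carol ∩ Kira: 09:00-12:30, 13:00-13:30.
Carol ∩ Kira ∩ Kavya: 10:00-12:00.
Carol ∩ Kira ∩ Kavya ∩ Gabriel: 10:00-10:30, 11:00-11:30.
Carol ∩ Kira ∩ Kavya ∩ Gabriel ∩ Aarav: ∅.
There is no time when everyone is free.
No common window is at least 90 minutes long.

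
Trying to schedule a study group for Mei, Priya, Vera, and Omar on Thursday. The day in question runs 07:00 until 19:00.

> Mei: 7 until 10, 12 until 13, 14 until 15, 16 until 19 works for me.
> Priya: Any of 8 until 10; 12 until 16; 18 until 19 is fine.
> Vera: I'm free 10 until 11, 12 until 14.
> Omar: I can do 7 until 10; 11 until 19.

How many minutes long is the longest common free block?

Mei ∩ Priya: 08:00-10:00, 12:00-13:00, 14:00-15:00, 18:00-19:00.
Mei ∩ Priya ∩ Vera: 12:00-13:00.
Mei ∩ Priya ∩ Vera ∩ Omar: 12:00-13:00.
Those are the intersection windows.
The longest is 12:00-13:00 at 60 minutes.

60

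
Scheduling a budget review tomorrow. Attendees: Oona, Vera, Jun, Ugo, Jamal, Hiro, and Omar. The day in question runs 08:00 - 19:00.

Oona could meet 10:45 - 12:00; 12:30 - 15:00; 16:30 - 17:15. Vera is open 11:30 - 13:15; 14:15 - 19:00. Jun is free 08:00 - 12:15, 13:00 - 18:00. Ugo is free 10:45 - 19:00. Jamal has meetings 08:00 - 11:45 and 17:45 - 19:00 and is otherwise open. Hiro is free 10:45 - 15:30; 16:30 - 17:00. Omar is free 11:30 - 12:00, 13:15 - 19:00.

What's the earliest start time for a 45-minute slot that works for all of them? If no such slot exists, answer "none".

14:15

Oona free: 10:45-12:00, 12:30-15:00, 16:30-17:15.
Vera free: 11:30-13:15, 14:15-19:00.
Jun free: 08:00-12:15, 13:00-18:00.
Ugo free: 10:45-19:00.
Jamal free: 11:45-17:45 (invert busy blocks within the working day).
Hiro free: 10:45-15:30, 16:30-17:00.
Omar free: 11:30-12:00, 13:15-19:00.
Oona ∩ Vera: 11:30-12:00, 12:30-13:15, 14:15-15:00, 16:30-17:15.
Oona ∩ Vera ∩ Jun: 11:30-12:00, 13:00-13:15, 14:15-15:00, 16:30-17:15.
Oona ∩ Vera ∩ Jun ∩ Ugo: 11:30-12:00, 13:00-13:15, 14:15-15:00, 16:30-17:15.
Oona ∩ Vera ∩ Jun ∩ Ugo ∩ Jamal: 11:45-12:00, 13:00-13:15, 14:15-15:00, 16:30-17:15.
Oona ∩ Vera ∩ Jun ∩ Ugo ∩ Jamal ∩ Hiro: 11:45-12:00, 13:00-13:15, 14:15-15:00, 16:30-17:00.
Oona ∩ Vera ∩ Jun ∩ Ugo ∩ Jamal ∩ Hiro ∩ Omar: 11:45-12:00, 14:15-15:00, 16:30-17:00.
So the common availability across everyone is 11:45-12:00, 14:15-15:00, 16:30-17:00.
The first common window of at least 45 minutes is 14:15-15:00, so the earliest start is 14:15.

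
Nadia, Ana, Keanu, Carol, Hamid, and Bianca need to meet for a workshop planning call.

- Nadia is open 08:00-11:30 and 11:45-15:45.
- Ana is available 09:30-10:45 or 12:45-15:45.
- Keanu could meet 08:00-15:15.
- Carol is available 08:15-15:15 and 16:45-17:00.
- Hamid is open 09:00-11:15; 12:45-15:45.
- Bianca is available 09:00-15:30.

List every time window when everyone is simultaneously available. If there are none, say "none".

Nadia ∩ Ana: 09:30-10:45, 12:45-15:45.
Nadia ∩ Ana ∩ Keanu: 09:30-10:45, 12:45-15:15.
Nadia ∩ Ana ∩ Keanu ∩ Carol: 09:30-10:45, 12:45-15:15.
Nadia ∩ Ana ∩ Keanu ∩ Carol ∩ Hamid: 09:30-10:45, 12:45-15:15.
Nadia ∩ Ana ∩ Keanu ∩ Carol ∩ Hamid ∩ Bianca: 09:30-10:45, 12:45-15:15.

09:30-10:45, 12:45-15:15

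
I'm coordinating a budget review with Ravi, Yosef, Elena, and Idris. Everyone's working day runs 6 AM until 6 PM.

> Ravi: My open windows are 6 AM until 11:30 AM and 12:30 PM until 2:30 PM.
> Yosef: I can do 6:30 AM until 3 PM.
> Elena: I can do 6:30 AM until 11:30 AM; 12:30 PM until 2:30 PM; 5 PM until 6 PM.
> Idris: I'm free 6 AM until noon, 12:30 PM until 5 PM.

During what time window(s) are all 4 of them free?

06:30-11:30, 12:30-14:30

Ravi ∩ Yosef: 06:30-11:30, 12:30-14:30.
Ravi ∩ Yosef ∩ Elena: 06:30-11:30, 12:30-14:30.
Ravi ∩ Yosef ∩ Elena ∩ Idris: 06:30-11:30, 12:30-14:30.
Those are the intersection windows.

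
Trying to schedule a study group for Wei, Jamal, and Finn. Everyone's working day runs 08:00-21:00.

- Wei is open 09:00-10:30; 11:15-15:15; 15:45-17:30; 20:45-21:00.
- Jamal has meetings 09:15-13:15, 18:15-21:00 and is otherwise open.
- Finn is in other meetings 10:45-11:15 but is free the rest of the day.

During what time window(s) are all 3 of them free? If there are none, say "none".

09:00-09:15, 13:15-15:15, 15:45-17:30

Wei free: 09:00-10:30, 11:15-15:15, 15:45-17:30, 20:45-21:00.
Jamal free: 08:00-09:15, 13:15-18:15 (invert busy blocks within the working day).
Finn free: 08:00-10:45, 11:15-21:00 (invert busy blocks within the working day).
Wei ∩ Jamal: 09:00-09:15, 13:15-15:15, 15:45-17:30.
Wei ∩ Jamal ∩ Finn: 09:00-09:15, 13:15-15:15, 15:45-17:30.
So the common availability across everyone is 09:00-09:15, 13:15-15:15, 15:45-17:30.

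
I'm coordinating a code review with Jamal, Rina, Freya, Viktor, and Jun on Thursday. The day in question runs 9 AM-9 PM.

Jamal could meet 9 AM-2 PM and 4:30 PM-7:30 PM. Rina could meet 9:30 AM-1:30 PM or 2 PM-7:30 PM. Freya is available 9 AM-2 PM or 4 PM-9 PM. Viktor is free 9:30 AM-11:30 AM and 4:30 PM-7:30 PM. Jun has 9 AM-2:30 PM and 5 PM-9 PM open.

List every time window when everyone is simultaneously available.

Jamal ∩ Rina: 09:30-13:30, 16:30-19:30.
Jamal ∩ Rina ∩ Freya: 09:30-13:30, 16:30-19:30.
Jamal ∩ Rina ∩ Freya ∩ Viktor: 09:30-11:30, 16:30-19:30.
Jamal ∩ Rina ∩ Freya ∩ Viktor ∩ Jun: 09:30-11:30, 17:00-19:30.

09:30-11:30, 17:00-19:30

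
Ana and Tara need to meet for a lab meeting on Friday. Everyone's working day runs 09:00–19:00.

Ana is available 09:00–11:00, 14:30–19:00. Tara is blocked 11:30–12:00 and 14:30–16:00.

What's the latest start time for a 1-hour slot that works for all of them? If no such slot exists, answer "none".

Ana free: 09:00-11:00, 14:30-19:00.
Tara free: 09:00-11:30, 12:00-14:30, 16:00-19:00 (invert busy blocks within the working day).
Ana ∩ Tara: 09:00-11:00, 16:00-19:00.
The last common window of at least 60 minutes is 16:00-19:00; a 60-minute meeting can start as late as 18:00 and still end by 19:00.

18:00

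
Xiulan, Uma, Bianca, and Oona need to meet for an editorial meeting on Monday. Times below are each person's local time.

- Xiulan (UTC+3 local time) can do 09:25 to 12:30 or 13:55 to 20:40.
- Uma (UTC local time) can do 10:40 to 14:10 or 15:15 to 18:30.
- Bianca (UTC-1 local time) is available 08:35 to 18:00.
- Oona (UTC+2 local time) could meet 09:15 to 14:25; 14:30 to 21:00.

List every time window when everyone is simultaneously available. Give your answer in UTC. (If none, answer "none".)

Xiulan in UTC: 06:25-09:30, 10:55-17:40 (subtract 3h to convert from UTC+3).
Uma in UTC: 10:40-14:10, 15:15-18:30.
Bianca in UTC: 09:35-19:00 (add 1h to convert from UTC-1).
Oona in UTC: 07:15-12:25, 12:30-19:00 (subtract 2h to convert from UTC+2).
Xiulan ∩ Uma: 10:55-14:10, 15:15-17:40.
Xiulan ∩ Uma ∩ Bianca: 10:55-14:10, 15:15-17:40.
Xiulan ∩ Uma ∩ Bianca ∩ Oona: 10:55-12:25, 12:30-14:10, 15:15-17:40.

10:55-12:25, 12:30-14:10, 15:15-17:40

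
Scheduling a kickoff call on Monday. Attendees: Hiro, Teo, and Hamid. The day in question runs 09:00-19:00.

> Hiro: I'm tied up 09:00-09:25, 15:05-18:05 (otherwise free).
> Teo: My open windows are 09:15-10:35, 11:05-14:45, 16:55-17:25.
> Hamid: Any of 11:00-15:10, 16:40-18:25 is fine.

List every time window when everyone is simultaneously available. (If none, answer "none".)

Hiro free: 09:25-15:05, 18:05-19:00 (invert busy blocks within the working day).
Teo free: 09:15-10:35, 11:05-14:45, 16:55-17:25.
Hamid free: 11:00-15:10, 16:40-18:25.
Hiro ∩ Teo: 09:25-10:35, 11:05-14:45.
Hiro ∩ Teo ∩ Hamid: 11:05-14:45.

11:05-14:45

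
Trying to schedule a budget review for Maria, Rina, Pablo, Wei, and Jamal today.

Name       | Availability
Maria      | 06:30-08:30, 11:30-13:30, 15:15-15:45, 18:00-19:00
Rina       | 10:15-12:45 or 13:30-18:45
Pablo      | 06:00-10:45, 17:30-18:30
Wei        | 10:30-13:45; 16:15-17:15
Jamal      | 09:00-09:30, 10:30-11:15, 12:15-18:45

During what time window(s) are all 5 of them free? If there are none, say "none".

none

Maria ∩ Rina: 11:30-12:45, 15:15-15:45, 18:00-18:45.
Maria ∩ Rina ∩ Pablo: 18:00-18:30.
Maria ∩ Rina ∩ Pablo ∩ Wei: ∅.
Maria ∩ Rina ∩ Pablo ∩ Wei ∩ Jamal: ∅.
There is no time when everyone is free.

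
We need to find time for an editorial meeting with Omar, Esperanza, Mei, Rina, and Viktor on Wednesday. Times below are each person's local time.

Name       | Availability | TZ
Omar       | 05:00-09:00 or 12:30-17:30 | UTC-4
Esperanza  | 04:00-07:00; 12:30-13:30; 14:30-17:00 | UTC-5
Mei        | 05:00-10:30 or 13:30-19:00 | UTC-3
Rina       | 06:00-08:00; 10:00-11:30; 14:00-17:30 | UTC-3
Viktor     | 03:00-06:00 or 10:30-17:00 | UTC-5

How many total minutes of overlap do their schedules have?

Omar in UTC: 09:00-13:00, 16:30-21:30 (add 4h to convert from UTC-4).
Esperanza in UTC: 09:00-12:00, 17:30-18:30, 19:30-22:00 (add 5h to convert from UTC-5).
Mei in UTC: 08:00-13:30, 16:30-22:00 (add 3h to convert from UTC-3).
Rina in UTC: 09:00-11:00, 13:00-14:30, 17:00-20:30 (add 3h to convert from UTC-3).
Viktor in UTC: 08:00-11:00, 15:30-22:00 (add 5h to convert from UTC-5).
Omar ∩ Esperanza: 09:00-12:00, 17:30-18:30, 19:30-21:30.
Omar ∩ Esperanza ∩ Mei: 09:00-12:00, 17:30-18:30, 19:30-21:30.
Omar ∩ Esperanza ∩ Mei ∩ Rina: 09:00-11:00, 17:30-18:30, 19:30-20:30.
Omar ∩ Esperanza ∩ Mei ∩ Rina ∩ Viktor: 09:00-11:00, 17:30-18:30, 19:30-20:30.
Those are the intersection windows.
Summing the common windows: 120 + 60 + 60 = 240 minutes.

240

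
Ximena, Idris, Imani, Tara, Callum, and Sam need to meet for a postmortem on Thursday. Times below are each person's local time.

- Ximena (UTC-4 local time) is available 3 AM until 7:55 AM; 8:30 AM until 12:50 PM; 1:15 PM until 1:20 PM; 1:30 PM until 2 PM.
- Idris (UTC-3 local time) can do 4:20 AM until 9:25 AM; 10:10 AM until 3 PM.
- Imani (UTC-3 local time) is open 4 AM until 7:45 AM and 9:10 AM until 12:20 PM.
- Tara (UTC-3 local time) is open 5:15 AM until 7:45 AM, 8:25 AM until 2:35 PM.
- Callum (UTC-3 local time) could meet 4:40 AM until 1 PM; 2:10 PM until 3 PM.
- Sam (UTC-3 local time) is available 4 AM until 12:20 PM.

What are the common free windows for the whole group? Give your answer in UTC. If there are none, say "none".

Ximena in UTC: 07:00-11:55, 12:30-16:50, 17:15-17:20, 17:30-18:00 (add 4h to convert from UTC-4).
Idris in UTC: 07:20-12:25, 13:10-18:00 (add 3h to convert from UTC-3).
Imani in UTC: 07:00-10:45, 12:10-15:20 (add 3h to convert from UTC-3).
Tara in UTC: 08:15-10:45, 11:25-17:35 (add 3h to convert from UTC-3).
Callum in UTC: 07:40-16:00, 17:10-18:00 (add 3h to convert from UTC-3).
Sam in UTC: 07:00-15:20 (add 3h to convert from UTC-3).
Ximena ∩ Idris: 07:20-11:55, 13:10-16:50, 17:15-17:20, 17:30-18:00.
Ximena ∩ Idris ∩ Imani: 07:20-10:45, 13:10-15:20.
Ximena ∩ Idris ∩ Imani ∩ Tara: 08:15-10:45, 13:10-15:20.
Ximena ∩ Idris ∩ Imani ∩ Tara ∩ Callum: 08:15-10:45, 13:10-15:20.
Ximena ∩ Idris ∩ Imani ∩ Tara ∩ Callum ∩ Sam: 08:15-10:45, 13:10-15:20.
Those are the intersection windows.

08:15-10:45, 13:10-15:20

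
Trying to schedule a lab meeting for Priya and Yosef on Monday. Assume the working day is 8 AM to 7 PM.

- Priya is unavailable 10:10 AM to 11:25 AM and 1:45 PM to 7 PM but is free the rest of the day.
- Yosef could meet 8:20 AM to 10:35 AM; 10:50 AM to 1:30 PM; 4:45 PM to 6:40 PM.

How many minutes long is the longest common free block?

Priya free: 08:00-10:10, 11:25-13:45 (invert busy blocks within the working day).
Yosef free: 08:20-10:35, 10:50-13:30, 16:45-18:40.
Priya ∩ Yosef: 08:20-10:10, 11:25-13:30.
Those are the intersection windows.
The longest is 11:25-13:30 at 125 minutes.

125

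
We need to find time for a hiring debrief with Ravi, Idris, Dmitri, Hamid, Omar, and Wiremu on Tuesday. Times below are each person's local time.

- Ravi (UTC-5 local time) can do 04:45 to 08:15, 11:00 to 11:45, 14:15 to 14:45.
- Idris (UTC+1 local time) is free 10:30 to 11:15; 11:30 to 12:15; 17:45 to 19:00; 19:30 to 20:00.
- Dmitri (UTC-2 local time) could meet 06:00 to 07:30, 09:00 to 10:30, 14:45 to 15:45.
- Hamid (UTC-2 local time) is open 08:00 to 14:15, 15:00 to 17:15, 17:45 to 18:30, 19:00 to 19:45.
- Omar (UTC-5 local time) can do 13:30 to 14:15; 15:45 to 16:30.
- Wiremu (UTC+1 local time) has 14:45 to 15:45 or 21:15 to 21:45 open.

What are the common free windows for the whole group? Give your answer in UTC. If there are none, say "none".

Ravi in UTC: 09:45-13:15, 16:00-16:45, 19:15-19:45 (add 5h to convert from UTC-5).
Idris in UTC: 09:30-10:15, 10:30-11:15, 16:45-18:00, 18:30-19:00 (subtract 1h to convert from UTC+1).
Dmitri in UTC: 08:00-09:30, 11:00-12:30, 16:45-17:45 (add 2h to convert from UTC-2).
Hamid in UTC: 10:00-16:15, 17:00-19:15, 19:45-20:30, 21:00-21:45 (add 2h to convert from UTC-2).
Omar in UTC: 18:30-19:15, 20:45-21:30 (add 5h to convert from UTC-5).
Wiremu in UTC: 13:45-14:45, 20:15-20:45 (subtract 1h to convert from UTC+1).
Ravi ∩ Idris: 09:45-10:15, 10:30-11:15.
Ravi ∩ Idris ∩ Dmitri: 11:00-11:15.
Ravi ∩ Idris ∩ Dmitri ∩ Hamid: 11:00-11:15.
Ravi ∩ Idris ∩ Dmitri ∩ Hamid ∩ Omar: ∅.
Ravi ∩ Idris ∩ Dmitri ∩ Hamid ∩ Omar ∩ Wiremu: ∅.
There is no time when everyone is free.

none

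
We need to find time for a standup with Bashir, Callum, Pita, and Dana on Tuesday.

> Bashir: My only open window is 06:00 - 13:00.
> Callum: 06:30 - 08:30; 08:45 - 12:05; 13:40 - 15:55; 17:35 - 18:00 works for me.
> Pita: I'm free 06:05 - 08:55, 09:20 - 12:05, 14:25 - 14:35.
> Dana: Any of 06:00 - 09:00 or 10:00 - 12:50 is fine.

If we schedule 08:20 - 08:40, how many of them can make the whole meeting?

Bashir, Pita, and Dana can make the full 08:20-08:40 slot — that's 3.

3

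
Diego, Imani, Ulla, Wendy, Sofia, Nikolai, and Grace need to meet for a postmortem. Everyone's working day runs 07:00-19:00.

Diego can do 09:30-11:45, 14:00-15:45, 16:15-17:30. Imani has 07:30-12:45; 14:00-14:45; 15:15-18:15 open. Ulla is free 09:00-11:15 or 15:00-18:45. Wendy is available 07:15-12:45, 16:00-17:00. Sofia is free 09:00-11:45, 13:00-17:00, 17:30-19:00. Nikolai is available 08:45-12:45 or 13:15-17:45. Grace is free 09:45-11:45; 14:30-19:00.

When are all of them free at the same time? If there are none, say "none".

Diego ∩ Imani: 09:30-11:45, 14:00-14:45, 15:15-15:45, 16:15-17:30.
Diego ∩ Imani ∩ Ulla: 09:30-11:15, 15:15-15:45, 16:15-17:30.
Diego ∩ Imani ∩ Ulla ∩ Wendy: 09:30-11:15, 16:15-17:00.
Diego ∩ Imani ∩ Ulla ∩ Wendy ∩ Sofia: 09:30-11:15, 16:15-17:00.
Diego ∩ Imani ∩ Ulla ∩ Wendy ∩ Sofia ∩ Nikolai: 09:30-11:15, 16:15-17:00.
Diego ∩ Imani ∩ Ulla ∩ Wendy ∩ Sofia ∩ Nikolai ∩ Grace: 09:45-11:15, 16:15-17:00.

09:45-11:15, 16:15-17:00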